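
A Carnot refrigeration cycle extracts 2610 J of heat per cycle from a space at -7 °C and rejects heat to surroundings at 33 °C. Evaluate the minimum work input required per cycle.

W_in ≈ 392 J

T_H = 33 °C → 33 + 273.15 = 306.15 K.
T_C = -7 °C → -7 + 273.15 = 266.15 K.
The reversible coefficient of performance is COP_R = T_C/(T_H − T_C) = 266.15/40.00 = 6.6537.
W = Q_C/COP_R = 2610/6.6537 = 392 J.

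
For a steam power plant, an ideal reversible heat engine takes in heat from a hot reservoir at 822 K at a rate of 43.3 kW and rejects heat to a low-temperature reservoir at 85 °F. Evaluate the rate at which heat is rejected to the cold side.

T_C = 85 °F → (85 − 32) × 5/9 = 29.44 °C = 302.59 K.
The Carnot efficiency is η = 1 − T_C/T_H = 1 − 302.59/822.00 = 0.6319.
For a reversible cycle Q_C/Q_H = T_C/T_H, so Q_C = 43.3 × 302.59/822.00 = 15.9 kW.

Q̇_C ≈ 15.9 kW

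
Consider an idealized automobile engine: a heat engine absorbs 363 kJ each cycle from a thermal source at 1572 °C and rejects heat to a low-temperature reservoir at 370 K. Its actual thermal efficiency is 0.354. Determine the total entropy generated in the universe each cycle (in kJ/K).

ΔS_univ ≈ 0.4370 kJ/K

T_H = 1572 °C → 1572 + 273.15 = 1845.15 K.
W = η·Q_H = 0.354 × 363 = 128.5 kJ, so Q_C = Q_H − W = 234.5 kJ.
Entropy balance on the reservoirs: −Q_H/T_H = -0.1967 kJ/K, +Q_C/T_C = 0.6338 kJ/K.
ΔS_univ = −Q_H/T_H + Q_C/T_C = 0.4370 kJ/K (> 0, since η = 0.354 < η_Carnot = 0.799).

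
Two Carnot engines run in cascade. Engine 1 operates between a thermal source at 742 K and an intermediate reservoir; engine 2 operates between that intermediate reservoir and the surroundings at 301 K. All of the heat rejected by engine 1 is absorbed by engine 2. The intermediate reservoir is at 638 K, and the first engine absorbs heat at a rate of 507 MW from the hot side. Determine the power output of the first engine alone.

First-stage efficiency η₁ = 1 − T_m/T_H = 1 − 638.00/742.00 = 0.1402.
W₁ = η₁·Q_H = 0.1402 × 507 = 71.1 MW.

Ẇ₁ ≈ 71.1 MW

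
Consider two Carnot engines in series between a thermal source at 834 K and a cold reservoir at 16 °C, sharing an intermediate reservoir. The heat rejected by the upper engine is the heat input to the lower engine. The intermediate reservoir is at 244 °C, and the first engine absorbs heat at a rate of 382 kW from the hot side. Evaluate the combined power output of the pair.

T_C = 16 °C → 16 + 273.15 = 289.15 K.
Two reversible stages in series are equivalent to a single Carnot engine between T_H and T_C, so η_total = 1 − T_C/T_H = 1 − 289.15/834.00 = 0.6533.
W_total = η_total · Q_H = 0.6533 × 382 = 250 kW.

Ẇ_total ≈ 250 kW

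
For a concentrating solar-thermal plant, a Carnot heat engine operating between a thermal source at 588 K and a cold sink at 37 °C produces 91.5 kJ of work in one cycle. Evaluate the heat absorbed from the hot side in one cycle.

Q_H ≈ 194 kJ

T_C = 37 °C → 37 + 273.15 = 310.15 K.
The Carnot efficiency is η = 1 − T_C/T_H = 1 − 310.15/588.00 = 0.4725.
Q_H = W/η = 91.5/0.4725 = 194 kJ.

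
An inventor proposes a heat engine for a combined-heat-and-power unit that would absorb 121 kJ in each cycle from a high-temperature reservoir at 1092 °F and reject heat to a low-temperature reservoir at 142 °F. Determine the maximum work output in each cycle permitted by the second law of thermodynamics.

W_max ≈ 74.1 kJ

T_H = 1092 °F → (1092 − 32) × 5/9 = 588.89 °C = 862.04 K.
T_C = 142 °F → (142 − 32) × 5/9 = 61.11 °C = 334.26 K.
By the Carnot theorem, η_max = 1 − T_C/T_H = 1 − 334.26/862.04 = 0.6122.
W_max = η_max · Q_H = 0.6122 × 121 = 74.1 kJ.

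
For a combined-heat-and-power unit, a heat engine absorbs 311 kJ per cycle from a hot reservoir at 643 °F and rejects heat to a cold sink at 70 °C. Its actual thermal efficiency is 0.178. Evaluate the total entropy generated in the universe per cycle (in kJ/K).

T_H = 643 °F → (643 − 32) × 5/9 = 339.44 °C = 612.59 K.
T_C = 70 °C → 70 + 273.15 = 343.15 K.
W = η·Q_H = 0.178 × 311 = 55.36 kJ, so Q_C = Q_H − W = 255.6 kJ.
Reservoir entropy changes: ΔS_H = −Q_H/T_H = −311/612.59 = -0.5077 kJ/K and ΔS_C = +Q_C/T_C = 255.6/343.15 = 0.7450 kJ/K.
ΔS_univ = −Q_H/T_H + Q_C/T_C = 0.237 kJ/K (> 0, since η = 0.178 < η_Carnot = 0.440).

ΔS_univ ≈ 0.237 kJ/K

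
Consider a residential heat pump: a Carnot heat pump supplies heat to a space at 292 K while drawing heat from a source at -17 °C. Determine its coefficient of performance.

COP_HP ≈ 8.15

T_C = -17 °C → -17 + 273.15 = 256.15 K.
The Carnot heat-pump COP is COP_HP = T_H/(T_H − T_C) = 292.00/(292.00 − 256.15) = 8.15.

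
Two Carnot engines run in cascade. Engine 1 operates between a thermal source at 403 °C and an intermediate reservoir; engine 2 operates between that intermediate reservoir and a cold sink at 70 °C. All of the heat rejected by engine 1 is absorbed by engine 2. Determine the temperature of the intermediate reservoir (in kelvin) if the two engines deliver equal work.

T_H = 403 °C → 403 + 273.15 = 676.15 K.
T_C = 70 °C → 70 + 273.15 = 343.15 K.
For reversible stages Q_m = Q_H·(T_m/T_H). Setting W₁ = Q_H(1 − T_m/T_H) equal to W₂ = Q_m(1 − T_C/T_m) = Q_H·(T_m − T_C)/T_H gives T_H − T_m = T_m − T_C, so T_m = (T_H + T_C)/2 = (676.15 + 343.15)/2 = 510 K.

T_m ≈ 510 K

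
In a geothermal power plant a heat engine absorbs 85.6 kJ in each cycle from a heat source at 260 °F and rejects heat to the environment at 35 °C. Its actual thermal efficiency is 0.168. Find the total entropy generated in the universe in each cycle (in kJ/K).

ΔS_univ ≈ 0.0170 kJ/K

T_H = 260 °F → (260 − 32) × 5/9 = 126.67 °C = 399.82 K.
T_C = 35 °C → 35 + 273.15 = 308.15 K.
W = η·Q_H = 0.168 × 85.6 = 14.38 kJ, so Q_C = Q_H − W = 71.22 kJ.
The hot reservoir loses entropy Q_H/T_H = 85.6/399.82 = 0.2141 kJ/K; the cold reservoir gains Q_C/T_C = 71.22/308.15 = 0.2311 kJ/K.
ΔS_univ = −Q_H/T_H + Q_C/T_C = 0.0170 kJ/K (> 0, since η = 0.168 < η_Carnot = 0.229).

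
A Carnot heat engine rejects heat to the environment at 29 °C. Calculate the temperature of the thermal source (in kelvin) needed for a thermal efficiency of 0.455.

T_H ≈ 554 K

T_C = 29 °C → 29 + 273.15 = 302.15 K.
From η = 1 − T_C/T_H, solving for T_H gives T_H = T_C/(1 − η) = 302.15/(1 − 0.455) = 554 K.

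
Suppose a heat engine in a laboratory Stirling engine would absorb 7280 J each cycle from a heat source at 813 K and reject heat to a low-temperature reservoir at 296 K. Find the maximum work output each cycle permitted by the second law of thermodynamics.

W_max ≈ 4630 J

No engine can exceed the Carnot limit: η_max = 1 − T_C/T_H = 1 − 296.00/813.00 = 0.6359.
W_max = η_max · Q_H = 0.6359 × 7280 = 4630 J.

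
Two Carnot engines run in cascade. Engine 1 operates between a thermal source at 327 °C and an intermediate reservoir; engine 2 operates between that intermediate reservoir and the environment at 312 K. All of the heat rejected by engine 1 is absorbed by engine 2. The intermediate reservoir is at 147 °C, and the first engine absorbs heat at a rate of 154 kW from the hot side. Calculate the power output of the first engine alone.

Ẇ₁ ≈ 46.2 kW

T_H = 327 °C → 327 + 273.15 = 600.15 K.
T_m = 147 °C → 147 + 273.15 = 420.15 K.
First-stage efficiency η₁ = 1 − T_m/T_H = 1 − 420.15/600.15 = 0.2999.
W₁ = η₁·Q_H = 0.2999 × 154 = 46.2 kW.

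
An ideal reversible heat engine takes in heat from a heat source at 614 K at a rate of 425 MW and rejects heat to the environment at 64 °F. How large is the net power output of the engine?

Ẇ ≈ 223.6 MW

T_C = 64 °F → (64 − 32) × 5/9 = 17.78 °C = 290.93 K.
Since the cycle is reversible, η = 1 − T_C/T_H = 1 − 290.93/614.00 = 0.5262.
W = η·Q_H = 0.5262 × 425 = 223.6 MW.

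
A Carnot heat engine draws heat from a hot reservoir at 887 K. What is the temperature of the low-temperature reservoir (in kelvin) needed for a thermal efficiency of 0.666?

T_C ≈ 296 K

From η = 1 − T_C/T_H, T_C = T_H·(1 − η) = 887.00 × (1 − 0.666) = 296 K.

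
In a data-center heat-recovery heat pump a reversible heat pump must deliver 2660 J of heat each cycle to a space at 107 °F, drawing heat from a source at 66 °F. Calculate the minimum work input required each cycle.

W_in ≈ 192 J

T_H = 107 °F → (107 − 32) × 5/9 = 41.67 °C = 314.82 K.
T_C = 66 °F → (66 − 32) × 5/9 = 18.89 °C = 292.04 K.
COP_HP = T_H/(T_H − T_C) = 314.82/22.78 = 13.8212.
W = Q_H/COP_HP = 2660/13.8212 = 192 J.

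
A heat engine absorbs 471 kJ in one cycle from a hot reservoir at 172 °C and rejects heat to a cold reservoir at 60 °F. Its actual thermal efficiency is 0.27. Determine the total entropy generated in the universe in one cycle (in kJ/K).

T_H = 172 °C → 172 + 273.15 = 445.15 K.
T_C = 60 °F → (60 − 32) × 5/9 = 15.56 °C = 288.71 K.
W = η·Q_H = 0.27 × 471 = 127.2 kJ, so Q_C = Q_H − W = 343.8 kJ.
Entropy balance on the reservoirs: −Q_H/T_H = -1.058 kJ/K, +Q_C/T_C = 1.191 kJ/K.
ΔS_univ = −Q_H/T_H + Q_C/T_C = 0.1329 kJ/K (> 0, since η = 0.27 < η_Carnot = 0.351).

ΔS_univ ≈ 0.1329 kJ/K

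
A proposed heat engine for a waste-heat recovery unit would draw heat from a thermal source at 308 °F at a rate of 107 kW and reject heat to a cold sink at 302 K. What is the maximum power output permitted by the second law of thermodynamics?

T_H = 308 °F → (308 − 32) × 5/9 = 153.33 °C = 426.48 K.
No engine can exceed the Carnot limit: η_max = 1 − T_C/T_H = 1 − 302.00/426.48 = 0.2919.
W_max = η_max · Q_H = 0.2919 × 107 = 31.23 kW.

Ẇ_max ≈ 31.23 kW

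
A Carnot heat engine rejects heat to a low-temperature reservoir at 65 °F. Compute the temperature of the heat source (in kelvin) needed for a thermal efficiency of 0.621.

T_C = 65 °F → (65 − 32) × 5/9 = 18.33 °C = 291.48 K.
From η = 1 − T_C/T_H, solving for T_H gives T_H = T_C/(1 − η) = 291.48/(1 − 0.621) = 769 K.

T_H ≈ 769 K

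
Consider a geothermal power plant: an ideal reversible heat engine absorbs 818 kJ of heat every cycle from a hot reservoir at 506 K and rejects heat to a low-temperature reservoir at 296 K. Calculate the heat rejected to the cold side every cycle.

Carnot efficiency: η = 1 − T_C/T_H = 1 − 296.00/506.00 = 0.4150.
For a reversible cycle Q_C/Q_H = T_C/T_H, so Q_C = 818 × 296.00/506.00 = 479 kJ.

Q_C ≈ 479 kJ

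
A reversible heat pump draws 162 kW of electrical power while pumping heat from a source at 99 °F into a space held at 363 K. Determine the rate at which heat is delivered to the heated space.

T_C = 99 °F → (99 − 32) × 5/9 = 37.22 °C = 310.37 K.
COP_HP = T_H/(T_H − T_C) = 363.00/52.63 = 6.8975.
Q_H = COP_HP · W = 6.8975 × 162 = 1120 kW.

Q̇_H ≈ 1120 kW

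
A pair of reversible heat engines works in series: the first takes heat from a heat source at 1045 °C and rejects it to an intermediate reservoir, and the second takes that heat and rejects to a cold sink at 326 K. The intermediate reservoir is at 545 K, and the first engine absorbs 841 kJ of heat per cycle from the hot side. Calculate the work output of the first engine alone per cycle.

W₁ ≈ 493 kJ

T_H = 1045 °C → 1045 + 273.15 = 1318.15 K.
First-stage efficiency η₁ = 1 − T_m/T_H = 1 − 545.00/1318.15 = 0.5865.
W₁ = η₁·Q_H = 0.5865 × 841 = 493 kJ.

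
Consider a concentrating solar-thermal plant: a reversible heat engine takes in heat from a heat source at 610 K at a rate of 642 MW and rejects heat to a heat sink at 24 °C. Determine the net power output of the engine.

Ẇ ≈ 329 MW

T_C = 24 °C → 24 + 273.15 = 297.15 K.
Since the cycle is reversible, η = 1 − T_C/T_H = 1 − 297.15/610.00 = 0.5129.
W = η·Q_H = 0.5129 × 642 = 329 MW.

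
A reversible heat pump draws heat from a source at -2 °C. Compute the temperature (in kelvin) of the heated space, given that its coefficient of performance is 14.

T_C = -2 °C → -2 + 273.15 = 271.15 K.
COP_HP = T_H/(T_H − T_C) ⇒ T_H = T_C·COP_HP/(COP_HP − 1) = 271.15 × 14/(14 − 1) = 292 K.

T_H ≈ 292 K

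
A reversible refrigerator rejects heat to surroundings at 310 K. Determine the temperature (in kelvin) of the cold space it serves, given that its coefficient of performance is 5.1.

COP_R = T_C/(T_H − T_C) ⇒ T_C = T_H·COP_R/(1 + COP_R) = 310.00 × 5.1/(1 + 5.1) = 259 K.

T_C ≈ 259 K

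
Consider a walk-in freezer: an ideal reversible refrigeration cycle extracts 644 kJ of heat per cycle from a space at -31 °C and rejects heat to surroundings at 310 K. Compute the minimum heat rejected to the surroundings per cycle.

Q_H ≈ 824.4 kJ

T_C = -31 °C → -31 + 273.15 = 242.15 K.
For a reversible cycle Q_H/Q_C = T_H/T_C, so Q_H = Q_C·T_H/T_C = 644 × 310.00/242.15 = 824.4 kJ.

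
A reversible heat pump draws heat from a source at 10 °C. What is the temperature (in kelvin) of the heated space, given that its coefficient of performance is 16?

T_C = 10 °C → 10 + 273.15 = 283.15 K.
COP_HP = T_H/(T_H − T_C) ⇒ T_H = T_C·COP_HP/(COP_HP − 1) = 283.15 × 16/(16 − 1) = 302.0 K.

T_H ≈ 302.0 K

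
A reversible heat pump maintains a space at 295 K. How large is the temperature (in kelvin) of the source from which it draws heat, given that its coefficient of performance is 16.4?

T_C ≈ 277 K

COP_HP = T_H/(T_H − T_C) ⇒ T_C = T_H·(COP_HP − 1)/COP_HP = 295.00 × (16.4 − 1)/16.4 = 277 K.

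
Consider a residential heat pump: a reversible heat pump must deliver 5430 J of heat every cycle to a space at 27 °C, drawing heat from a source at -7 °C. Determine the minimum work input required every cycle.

T_H = 27 °C → 27 + 273.15 = 300.15 K.
T_C = -7 °C → -7 + 273.15 = 266.15 K.
COP_HP = T_H/(T_H − T_C) = 300.15/34.00 = 8.8279.
W = Q_H/COP_HP = 5430/8.8279 = 615 J.

W_in ≈ 615 J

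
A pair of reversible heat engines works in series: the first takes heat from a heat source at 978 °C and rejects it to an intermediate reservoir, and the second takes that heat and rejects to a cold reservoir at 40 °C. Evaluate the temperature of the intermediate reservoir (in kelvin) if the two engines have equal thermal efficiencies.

T_m ≈ 626 K

T_H = 978 °C → 978 + 273.15 = 1251.15 K.
T_C = 40 °C → 40 + 273.15 = 313.15 K.
Equal efficiencies require 1 − T_m/T_H = 1 − T_C/T_m, i.e. T_m/T_H = T_C/T_m, so T_m = √(T_H·T_C) = √(1251.15 × 313.15) = 626 K.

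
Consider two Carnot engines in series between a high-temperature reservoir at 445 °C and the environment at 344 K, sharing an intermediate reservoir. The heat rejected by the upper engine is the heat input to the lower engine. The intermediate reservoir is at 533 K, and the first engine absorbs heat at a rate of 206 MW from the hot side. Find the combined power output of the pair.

T_H = 445 °C → 445 + 273.15 = 718.15 K.
Two reversible stages in series are equivalent to a single Carnot engine between T_H and T_C, so η_total = 1 − T_C/T_H = 1 − 344.00/718.15 = 0.5210.
W_total = η_total · Q_H = 0.5210 × 206 = 107.3 MW.

Ẇ_total ≈ 107.3 MW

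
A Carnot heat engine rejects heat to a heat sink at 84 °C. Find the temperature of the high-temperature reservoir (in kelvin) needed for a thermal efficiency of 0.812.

T_H ≈ 1900 K

T_C = 84 °C → 84 + 273.15 = 357.15 K.
From η = 1 − T_C/T_H, solving for T_H gives T_H = T_C/(1 − η) = 357.15/(1 − 0.812) = 1900 K.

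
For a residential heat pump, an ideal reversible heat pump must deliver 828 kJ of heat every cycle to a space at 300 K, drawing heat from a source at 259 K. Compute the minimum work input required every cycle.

COP_HP = T_H/(T_H − T_C) = 300.00/41.00 = 7.3171.
W = Q_H/COP_HP = 828/7.3171 = 113.2 kJ.

W_in ≈ 113.2 kJ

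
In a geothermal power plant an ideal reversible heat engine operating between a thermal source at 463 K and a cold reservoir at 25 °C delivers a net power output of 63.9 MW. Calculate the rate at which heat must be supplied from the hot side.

T_C = 25 °C → 25 + 273.15 = 298.15 K.
For a reversible engine, η = 1 − T_C/T_H = 1 − 298.15/463.00 = 0.3560.
Q_H = W/η = 63.9/0.3560 = 179 MW.

Q̇_H ≈ 179 MW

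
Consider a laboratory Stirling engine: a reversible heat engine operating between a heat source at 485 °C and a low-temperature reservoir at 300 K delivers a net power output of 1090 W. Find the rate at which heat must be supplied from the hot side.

Q̇_H ≈ 1800 W

T_H = 485 °C → 485 + 273.15 = 758.15 K.
The Carnot efficiency is η = 1 − T_C/T_H = 1 − 300.00/758.15 = 0.6043.
Q_H = W/η = 1090/0.6043 = 1800 W.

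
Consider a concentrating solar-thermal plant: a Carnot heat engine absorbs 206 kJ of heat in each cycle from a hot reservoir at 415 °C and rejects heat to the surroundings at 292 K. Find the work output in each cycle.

T_H = 415 °C → 415 + 273.15 = 688.15 K.
The Carnot efficiency is η = 1 − T_C/T_H = 1 − 292.00/688.15 = 0.5757.
W = η·Q_H = 0.5757 × 206 = 118.6 kJ.

W ≈ 118.6 kJ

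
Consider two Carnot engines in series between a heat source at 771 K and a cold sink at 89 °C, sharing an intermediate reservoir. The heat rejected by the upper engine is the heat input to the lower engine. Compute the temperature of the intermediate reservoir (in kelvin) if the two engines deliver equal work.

T_C = 89 °C → 89 + 273.15 = 362.15 K.
For reversible stages Q_m = Q_H·(T_m/T_H). Setting W₁ = Q_H(1 − T_m/T_H) equal to W₂ = Q_m(1 − T_C/T_m) = Q_H·(T_m − T_C)/T_H gives T_H − T_m = T_m − T_C, so T_m = (T_H + T_C)/2 = (771.00 + 362.15)/2 = 567 K.

T_m ≈ 567 K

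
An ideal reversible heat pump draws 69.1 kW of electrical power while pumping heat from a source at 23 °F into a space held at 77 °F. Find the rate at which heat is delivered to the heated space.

T_H = 77 °F → (77 − 32) × 5/9 = 25.00 °C = 298.15 K.
T_C = 23 °F → (23 − 32) × 5/9 = -5.00 °C = 268.15 K.
For a reversible heat pump, COP_HP = T_H/(T_H − T_C) = 298.15/30.00 = 9.9383.
Q_H = COP_HP · W = 9.9383 × 69.1 = 686.7 kW.

Q̇_H ≈ 686.7 kW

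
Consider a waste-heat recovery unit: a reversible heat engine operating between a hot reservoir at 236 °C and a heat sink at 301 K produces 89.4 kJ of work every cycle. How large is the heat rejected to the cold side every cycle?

T_H = 236 °C → 236 + 273.15 = 509.15 K.
Carnot efficiency: η = 1 − T_C/T_H = 1 − 301.00/509.15 = 0.4088.
Since Q_C/Q_H = T_C/T_H and Q_H = W/η, Q_C = W·T_C/(T_H − T_C) = 89.4 × 301.00/208.15 = 129 kJ.

Q_C ≈ 129 kJ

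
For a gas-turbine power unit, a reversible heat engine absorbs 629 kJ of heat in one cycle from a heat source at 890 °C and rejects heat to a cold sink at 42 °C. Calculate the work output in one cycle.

W ≈ 458.6 kJ

T_H = 890 °C → 890 + 273.15 = 1163.15 K.
T_C = 42 °C → 42 + 273.15 = 315.15 K.
Carnot efficiency: η = 1 − T_C/T_H = 1 − 315.15/1163.15 = 0.7291.
W = η·Q_H = 0.7291 × 629 = 458.6 kJ.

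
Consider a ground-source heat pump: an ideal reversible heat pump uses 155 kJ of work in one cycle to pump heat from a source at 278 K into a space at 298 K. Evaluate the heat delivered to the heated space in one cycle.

Reversible heating COP: COP_HP = T_H/(T_H − T_C) = 298.00/20.00 = 14.9000.
Q_H = COP_HP · W = 14.9000 × 155 = 2310 kJ.

Q_H ≈ 2310 kJ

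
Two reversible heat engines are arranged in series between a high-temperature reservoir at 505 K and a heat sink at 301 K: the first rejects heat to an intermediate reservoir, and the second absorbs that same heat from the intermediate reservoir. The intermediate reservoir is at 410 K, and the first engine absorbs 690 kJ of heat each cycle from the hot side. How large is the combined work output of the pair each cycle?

W_total ≈ 279 kJ

Two reversible stages in series are equivalent to a single Carnot engine between T_H and T_C, so η_total = 1 − T_C/T_H = 1 − 301.00/505.00 = 0.4040.
W_total = η_total · Q_H = 0.4040 × 690 = 279 kJ.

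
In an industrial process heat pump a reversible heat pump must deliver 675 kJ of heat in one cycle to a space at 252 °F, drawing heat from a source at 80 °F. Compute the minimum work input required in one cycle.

T_H = 252 °F → (252 − 32) × 5/9 = 122.22 °C = 395.37 K.
T_C = 80 °F → (80 − 32) × 5/9 = 26.67 °C = 299.82 K.
For a reversible heat pump, COP_HP = T_H/(T_H − T_C) = 395.37/95.56 = 4.1376.
W = Q_H/COP_HP = 675/4.1376 = 163 kJ.

W_in ≈ 163 kJ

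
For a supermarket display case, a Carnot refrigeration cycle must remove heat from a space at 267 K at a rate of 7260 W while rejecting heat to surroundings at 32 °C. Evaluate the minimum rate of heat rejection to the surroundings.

T_H = 32 °C → 32 + 273.15 = 305.15 K.
For a reversible cycle Q_H/Q_C = T_H/T_C, so Q_H = Q_C·T_H/T_C = 7260 × 305.15/267.00 = 8300 W.

Q̇_H ≈ 8300 W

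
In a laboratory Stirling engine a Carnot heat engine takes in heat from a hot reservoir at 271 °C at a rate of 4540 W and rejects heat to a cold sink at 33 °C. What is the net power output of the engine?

Ẇ ≈ 1990 W

T_H = 271 °C → 271 + 273.15 = 544.15 K.
T_C = 33 °C → 33 + 273.15 = 306.15 K.
The Carnot efficiency is η = 1 − T_C/T_H = 1 − 306.15/544.15 = 0.4374.
W = η·Q_H = 0.4374 × 4540 = 1990 W.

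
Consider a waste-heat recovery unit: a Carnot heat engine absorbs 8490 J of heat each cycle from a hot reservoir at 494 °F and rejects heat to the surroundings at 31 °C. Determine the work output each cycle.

T_H = 494 °F → (494 − 32) × 5/9 = 256.67 °C = 529.82 K.
T_C = 31 °C → 31 + 273.15 = 304.15 K.
Since the cycle is reversible, η = 1 − T_C/T_H = 1 − 304.15/529.82 = 0.4259.
W = η·Q_H = 0.4259 × 8490 = 3620 J.

W ≈ 3620 J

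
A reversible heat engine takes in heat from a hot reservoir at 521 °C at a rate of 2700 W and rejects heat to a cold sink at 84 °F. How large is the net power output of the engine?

T_H = 521 °C → 521 + 273.15 = 794.15 K.
T_C = 84 °F → (84 − 32) × 5/9 = 28.89 °C = 302.04 K.
For a reversible engine, η = 1 − T_C/T_H = 1 − 302.04/794.15 = 0.6197.
W = η·Q_H = 0.6197 × 2700 = 1670 W.

Ẇ ≈ 1670 W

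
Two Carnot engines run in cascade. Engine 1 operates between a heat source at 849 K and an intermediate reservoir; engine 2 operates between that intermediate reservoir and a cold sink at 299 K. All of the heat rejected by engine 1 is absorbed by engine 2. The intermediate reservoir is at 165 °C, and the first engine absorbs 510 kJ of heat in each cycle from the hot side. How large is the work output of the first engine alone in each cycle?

W₁ ≈ 246.8 kJ

T_m = 165 °C → 165 + 273.15 = 438.15 K.
First-stage efficiency η₁ = 1 − T_m/T_H = 1 − 438.15/849.00 = 0.4839.
W₁ = η₁·Q_H = 0.4839 × 510 = 246.8 kJ.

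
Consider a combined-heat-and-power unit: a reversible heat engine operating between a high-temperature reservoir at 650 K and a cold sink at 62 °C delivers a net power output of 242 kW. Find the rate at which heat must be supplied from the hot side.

T_C = 62 °C → 62 + 273.15 = 335.15 K.
Since the cycle is reversible, η = 1 − T_C/T_H = 1 − 335.15/650.00 = 0.4844.
Q_H = W/η = 242/0.4844 = 500 kW.

Q̇_H ≈ 500 kW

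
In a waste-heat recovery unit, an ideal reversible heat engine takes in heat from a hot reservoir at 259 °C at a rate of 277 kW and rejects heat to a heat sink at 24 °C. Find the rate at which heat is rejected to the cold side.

T_H = 259 °C → 259 + 273.15 = 532.15 K.
T_C = 24 °C → 24 + 273.15 = 297.15 K.
For a reversible engine, η = 1 − T_C/T_H = 1 − 297.15/532.15 = 0.4416.
For a reversible cycle Q_C/Q_H = T_C/T_H, so Q_C = 277 × 297.15/532.15 = 154.7 kW.

Q̇_C ≈ 154.7 kW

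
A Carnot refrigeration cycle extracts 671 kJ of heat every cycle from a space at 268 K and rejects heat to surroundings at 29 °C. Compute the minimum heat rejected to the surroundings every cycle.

T_H = 29 °C → 29 + 273.15 = 302.15 K.
For a reversible cycle Q_H/Q_C = T_H/T_C, so Q_H = Q_C·T_H/T_C = 671 × 302.15/268.00 = 757 kJ.

Q_H ≈ 757 kJ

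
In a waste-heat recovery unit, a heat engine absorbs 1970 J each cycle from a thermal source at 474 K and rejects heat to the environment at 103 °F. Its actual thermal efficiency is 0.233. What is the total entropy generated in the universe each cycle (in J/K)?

T_C = 103 °F → (103 − 32) × 5/9 = 39.44 °C = 312.59 K.
W = η·Q_H = 0.233 × 1970 = 459.0 J, so Q_C = Q_H − W = 1511 J.
Entropy balance on the reservoirs: −Q_H/T_H = -4.156 J/K, +Q_C/T_C = 4.834 J/K.
ΔS_univ = −Q_H/T_H + Q_C/T_C = 0.678 J/K (> 0, since η = 0.233 < η_Carnot = 0.341).

ΔS_univ ≈ 0.678 J/K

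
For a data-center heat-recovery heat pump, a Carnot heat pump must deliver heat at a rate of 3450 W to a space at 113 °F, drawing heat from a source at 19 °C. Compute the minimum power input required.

Ẇ_in ≈ 282 W

T_H = 113 °F → (113 − 32) × 5/9 = 45.00 °C = 318.15 K.
T_C = 19 °C → 19 + 273.15 = 292.15 K.
Reversible heating COP: COP_HP = T_H/(T_H − T_C) = 318.15/26.00 = 12.2365.
W = Q_H/COP_HP = 3450/12.2365 = 282 W.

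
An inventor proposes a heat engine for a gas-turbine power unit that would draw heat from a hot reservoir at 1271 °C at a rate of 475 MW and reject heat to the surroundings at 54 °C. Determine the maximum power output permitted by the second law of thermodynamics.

T_H = 1271 °C → 1271 + 273.15 = 1544.15 K.
T_C = 54 °C → 54 + 273.15 = 327.15 K.
The upper bound on efficiency is η_max = 1 − T_C/T_H = 1 − 327.15/1544.15 = 0.7881.
W_max = η_max · Q_H = 0.7881 × 475 = 374.4 MW.

Ẇ_max ≈ 374.4 MW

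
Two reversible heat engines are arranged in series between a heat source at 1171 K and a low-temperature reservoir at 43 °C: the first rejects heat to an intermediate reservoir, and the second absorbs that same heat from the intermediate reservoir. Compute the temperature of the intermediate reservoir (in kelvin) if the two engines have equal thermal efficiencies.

T_C = 43 °C → 43 + 273.15 = 316.15 K.
Equal efficiencies require 1 − T_m/T_H = 1 − T_C/T_m, i.e. T_m/T_H = T_C/T_m, so T_m = √(T_H·T_C) = √(1171.00 × 316.15) = 608 K.

T_m ≈ 608 K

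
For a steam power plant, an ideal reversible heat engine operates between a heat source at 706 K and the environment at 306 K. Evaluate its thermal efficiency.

For a reversible engine, η = 1 − T_C/T_H = 1 − 306.00/706.00 = 0.5666.

η ≈ 0.5666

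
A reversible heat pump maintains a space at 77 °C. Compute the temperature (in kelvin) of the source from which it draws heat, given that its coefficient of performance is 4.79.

T_C ≈ 277.0 K

T_H = 77 °C → 77 + 273.15 = 350.15 K.
COP_HP = T_H/(T_H − T_C) ⇒ T_C = T_H·(COP_HP − 1)/COP_HP = 350.15 × (4.79 − 1)/4.79 = 277.0 K.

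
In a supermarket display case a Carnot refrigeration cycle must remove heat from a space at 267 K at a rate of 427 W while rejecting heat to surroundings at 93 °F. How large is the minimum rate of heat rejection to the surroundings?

T_H = 93 °F → (93 − 32) × 5/9 = 33.89 °C = 307.04 K.
For a reversible cycle Q_H/Q_C = T_H/T_C, so Q_H = Q_C·T_H/T_C = 427 × 307.04/267.00 = 491.0 W.

Q̇_H ≈ 491.0 W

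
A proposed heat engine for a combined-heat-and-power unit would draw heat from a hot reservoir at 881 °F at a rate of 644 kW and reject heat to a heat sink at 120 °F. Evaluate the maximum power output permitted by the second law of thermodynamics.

T_H = 881 °F → (881 − 32) × 5/9 = 471.67 °C = 744.82 K.
T_C = 120 °F → (120 − 32) × 5/9 = 48.89 °C = 322.04 K.
By the Carnot theorem, η_max = 1 − T_C/T_H = 1 − 322.04/744.82 = 0.5676.
W_max = η_max · Q_H = 0.5676 × 644 = 365.6 kW.

Ẇ_max ≈ 365.6 kW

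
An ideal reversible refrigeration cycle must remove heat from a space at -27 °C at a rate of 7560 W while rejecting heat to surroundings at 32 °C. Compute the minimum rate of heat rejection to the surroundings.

Q̇_H ≈ 9372 W

T_H = 32 °C → 32 + 273.15 = 305.15 K.
T_C = -27 °C → -27 + 273.15 = 246.15 K.
For a reversible cycle Q_H/Q_C = T_H/T_C, so Q_H = Q_C·T_H/T_C = 7560 × 305.15/246.15 = 9372 W.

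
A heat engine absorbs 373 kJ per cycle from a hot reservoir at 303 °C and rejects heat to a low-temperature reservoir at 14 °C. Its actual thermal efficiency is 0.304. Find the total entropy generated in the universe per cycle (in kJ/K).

ΔS_univ ≈ 0.257 kJ/K

T_H = 303 °C → 303 + 273.15 = 576.15 K.
T_C = 14 °C → 14 + 273.15 = 287.15 K.
W = η·Q_H = 0.304 × 373 = 113.4 kJ, so Q_C = Q_H − W = 259.6 kJ.
Entropy balance on the reservoirs: −Q_H/T_H = -0.6474 kJ/K, +Q_C/T_C = 0.9041 kJ/K.
ΔS_univ = −Q_H/T_H + Q_C/T_C = 0.257 kJ/K (> 0, since η = 0.304 < η_Carnot = 0.502).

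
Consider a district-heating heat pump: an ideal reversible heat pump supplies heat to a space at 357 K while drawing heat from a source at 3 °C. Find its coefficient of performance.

COP_HP ≈ 4.42

T_C = 3 °C → 3 + 273.15 = 276.15 K.
For a reversible heat pump, COP_HP = T_H/(T_H − T_C) = 357.00/(357.00 − 276.15) = 4.42.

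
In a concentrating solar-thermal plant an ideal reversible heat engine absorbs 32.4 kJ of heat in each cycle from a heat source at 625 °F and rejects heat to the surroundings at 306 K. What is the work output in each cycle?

W ≈ 15.9 kJ

T_H = 625 °F → (625 − 32) × 5/9 = 329.44 °C = 602.59 K.
η_rev = 1 − T_C/T_H = 1 − 306.00/602.59 = 0.4922.
W = η·Q_H = 0.4922 × 32.4 = 15.9 kJ.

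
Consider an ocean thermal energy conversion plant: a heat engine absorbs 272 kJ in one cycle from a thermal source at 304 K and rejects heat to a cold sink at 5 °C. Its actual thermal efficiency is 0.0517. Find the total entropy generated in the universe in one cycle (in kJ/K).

ΔS_univ ≈ 0.03260 kJ/K

T_C = 5 °C → 5 + 273.15 = 278.15 K.
W = η·Q_H = 0.0517 × 272 = 14.06 kJ, so Q_C = Q_H − W = 257.9 kJ.
The hot reservoir loses entropy Q_H/T_H = 272/304.00 = 0.8947 kJ/K; the cold reservoir gains Q_C/T_C = 257.9/278.15 = 0.9273 kJ/K.
ΔS_univ = −Q_H/T_H + Q_C/T_C = 0.03260 kJ/K (> 0, since η = 0.0517 < η_Carnot = 0.085).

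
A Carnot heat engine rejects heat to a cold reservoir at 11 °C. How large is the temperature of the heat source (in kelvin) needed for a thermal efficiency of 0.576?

T_H ≈ 670 K

T_C = 11 °C → 11 + 273.15 = 284.15 K.
From η = 1 − T_C/T_H, solving for T_H gives T_H = T_C/(1 − η) = 284.15/(1 − 0.576) = 670 K.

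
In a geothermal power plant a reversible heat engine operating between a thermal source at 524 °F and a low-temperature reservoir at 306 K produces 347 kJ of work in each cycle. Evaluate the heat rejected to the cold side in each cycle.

T_H = 524 °F → (524 − 32) × 5/9 = 273.33 °C = 546.48 K.
Since the cycle is reversible, η = 1 − T_C/T_H = 1 − 306.00/546.48 = 0.4401.
Since Q_C/Q_H = T_C/T_H and Q_H = W/η, Q_C = W·T_C/(T_H − T_C) = 347 × 306.00/240.48 = 442 kJ.

Q_C ≈ 442 kJ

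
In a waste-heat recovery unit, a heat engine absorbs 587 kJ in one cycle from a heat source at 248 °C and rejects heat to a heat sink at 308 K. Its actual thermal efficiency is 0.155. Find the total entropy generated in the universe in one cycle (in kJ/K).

ΔS_univ ≈ 0.484 kJ/K

T_H = 248 °C → 248 + 273.15 = 521.15 K.
W = η·Q_H = 0.155 × 587 = 90.98 kJ, so Q_C = Q_H − W = 496.0 kJ.
The hot reservoir loses entropy Q_H/T_H = 587/521.15 = 1.126 kJ/K; the cold reservoir gains Q_C/T_C = 496.0/308.00 = 1.610 kJ/K.
ΔS_univ = −Q_H/T_H + Q_C/T_C = 0.484 kJ/K (> 0, since η = 0.155 < η_Carnot = 0.409).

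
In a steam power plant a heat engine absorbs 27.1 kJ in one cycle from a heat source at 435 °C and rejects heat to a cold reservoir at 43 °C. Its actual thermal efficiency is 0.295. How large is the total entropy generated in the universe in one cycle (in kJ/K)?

T_H = 435 °C → 435 + 273.15 = 708.15 K.
T_C = 43 °C → 43 + 273.15 = 316.15 K.
W = η·Q_H = 0.295 × 27.1 = 7.995 kJ, so Q_C = Q_H − W = 19.11 kJ.
Reservoir entropy changes: ΔS_H = −Q_H/T_H = −27.1/708.15 = -0.03827 kJ/K and ΔS_C = +Q_C/T_C = 19.11/316.15 = 0.06043 kJ/K.
ΔS_univ = −Q_H/T_H + Q_C/T_C = 0.0222 kJ/K (> 0, since η = 0.295 < η_Carnot = 0.554).

ΔS_univ ≈ 0.0222 kJ/K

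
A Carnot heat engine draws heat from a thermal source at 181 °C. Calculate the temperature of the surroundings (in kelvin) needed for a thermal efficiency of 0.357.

T_H = 181 °C → 181 + 273.15 = 454.15 K.
From η = 1 − T_C/T_H, T_C = T_H·(1 − η) = 454.15 × (1 − 0.357) = 292 K.

T_C ≈ 292 K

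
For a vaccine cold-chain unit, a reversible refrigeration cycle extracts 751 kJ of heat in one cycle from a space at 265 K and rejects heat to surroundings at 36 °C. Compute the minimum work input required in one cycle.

T_H = 36 °C → 36 + 273.15 = 309.15 K.
The reversible coefficient of performance is COP_R = T_C/(T_H − T_C) = 265.00/44.15 = 6.0023.
W = Q_C/COP_R = 751/6.0023 = 125.1 kJ.

W_in ≈ 125.1 kJ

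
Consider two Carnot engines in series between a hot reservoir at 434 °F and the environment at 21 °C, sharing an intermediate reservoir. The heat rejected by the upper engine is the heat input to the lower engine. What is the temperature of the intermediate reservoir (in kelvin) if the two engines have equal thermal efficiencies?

T_H = 434 °F → (434 − 32) × 5/9 = 223.33 °C = 496.48 K.
T_C = 21 °C → 21 + 273.15 = 294.15 K.
Equal efficiencies require 1 − T_m/T_H = 1 − T_C/T_m, i.e. T_m/T_H = T_C/T_m, so T_m = √(T_H·T_C) = √(496.48 × 294.15) = 382.2 K.

T_m ≈ 382.2 K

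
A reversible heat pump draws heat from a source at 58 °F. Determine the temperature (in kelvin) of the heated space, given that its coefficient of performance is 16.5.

T_C = 58 °F → (58 − 32) × 5/9 = 14.44 °C = 287.59 K.
COP_HP = T_H/(T_H − T_C) ⇒ T_H = T_C·COP_HP/(COP_HP − 1) = 287.59 × 16.5/(16.5 − 1) = 306 K.

T_H ≈ 306 K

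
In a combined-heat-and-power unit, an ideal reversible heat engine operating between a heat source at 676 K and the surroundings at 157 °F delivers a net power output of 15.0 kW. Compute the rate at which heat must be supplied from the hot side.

T_C = 157 °F → (157 − 32) × 5/9 = 69.44 °C = 342.59 K.
The Carnot efficiency is η = 1 − T_C/T_H = 1 − 342.59/676.00 = 0.4932.
Q_H = W/η = 15.0/0.4932 = 30.4 kW.

Q̇_H ≈ 30.4 kW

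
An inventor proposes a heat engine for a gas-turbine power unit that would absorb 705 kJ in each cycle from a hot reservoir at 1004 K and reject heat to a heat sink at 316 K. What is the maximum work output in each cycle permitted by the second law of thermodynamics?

W_max ≈ 483.1 kJ

The second-law ceiling is the Carnot efficiency, η_max = 1 − T_C/T_H = 1 − 316.00/1004.00 = 0.6853.
W_max = η_max · Q_H = 0.6853 × 705 = 483.1 kJ.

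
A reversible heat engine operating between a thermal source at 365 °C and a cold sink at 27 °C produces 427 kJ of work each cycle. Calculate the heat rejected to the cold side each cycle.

T_H = 365 °C → 365 + 273.15 = 638.15 K.
T_C = 27 °C → 27 + 273.15 = 300.15 K.
η_rev = 1 − T_C/T_H = 1 − 300.15/638.15 = 0.5297.
Since Q_C/Q_H = T_C/T_H and Q_H = W/η, Q_C = W·T_C/(T_H − T_C) = 427 × 300.15/338.00 = 379 kJ.

Q_C ≈ 379 kJ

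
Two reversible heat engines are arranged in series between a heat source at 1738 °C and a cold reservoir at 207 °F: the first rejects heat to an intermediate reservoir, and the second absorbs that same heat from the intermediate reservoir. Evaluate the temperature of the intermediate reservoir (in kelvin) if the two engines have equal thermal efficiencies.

T_m ≈ 863 K

T_H = 1738 °C → 1738 + 273.15 = 2011.15 K.
T_C = 207 °F → (207 − 32) × 5/9 = 97.22 °C = 370.37 K.
Equal efficiencies require 1 − T_m/T_H = 1 − T_C/T_m, i.e. T_m/T_H = T_C/T_m, so T_m = √(T_H·T_C) = √(2011.15 × 370.37) = 863 K.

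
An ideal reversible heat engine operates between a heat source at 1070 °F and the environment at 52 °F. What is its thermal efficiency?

T_H = 1070 °F → (1070 − 32) × 5/9 = 576.67 °C = 849.82 K.
T_C = 52 °F → (52 − 32) × 5/9 = 11.11 °C = 284.26 K.
η_rev = 1 − T_C/T_H = 1 − 284.26/849.82 = 0.666.

η ≈ 0.666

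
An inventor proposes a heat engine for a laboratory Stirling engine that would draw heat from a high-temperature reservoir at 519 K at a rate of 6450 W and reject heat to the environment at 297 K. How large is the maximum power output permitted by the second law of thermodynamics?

By the Carnot theorem, η_max = 1 − T_C/T_H = 1 − 297.00/519.00 = 0.4277.
W_max = η_max · Q_H = 0.4277 × 6450 = 2760 W.

Ẇ_max ≈ 2760 W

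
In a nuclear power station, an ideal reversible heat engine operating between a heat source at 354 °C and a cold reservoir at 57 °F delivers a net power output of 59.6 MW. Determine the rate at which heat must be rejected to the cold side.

T_H = 354 °C → 354 + 273.15 = 627.15 K.
T_C = 57 °F → (57 − 32) × 5/9 = 13.89 °C = 287.04 K.
The Carnot efficiency is η = 1 − T_C/T_H = 1 − 287.04/627.15 = 0.5423.
Since Q_C/Q_H = T_C/T_H and Q_H = W/η, Q_C = W·T_C/(T_H − T_C) = 59.6 × 287.04/340.11 = 50.3 MW.

Q̇_C ≈ 50.3 MW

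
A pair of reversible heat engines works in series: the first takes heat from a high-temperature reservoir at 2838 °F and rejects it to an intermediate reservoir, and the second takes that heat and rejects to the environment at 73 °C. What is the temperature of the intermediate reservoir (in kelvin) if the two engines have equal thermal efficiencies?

T_m ≈ 796 K

T_H = 2838 °F → (2838 − 32) × 5/9 = 1558.89 °C = 1832.04 K.
T_C = 73 °C → 73 + 273.15 = 346.15 K.
Equal efficiencies require 1 − T_m/T_H = 1 − T_C/T_m, i.e. T_m/T_H = T_C/T_m, so T_m = √(T_H·T_C) = √(1832.04 × 346.15) = 796 K.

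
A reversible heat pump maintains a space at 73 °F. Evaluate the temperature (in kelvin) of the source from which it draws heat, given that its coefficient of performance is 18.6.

T_H = 73 °F → (73 − 32) × 5/9 = 22.78 °C = 295.93 K.
COP_HP = T_H/(T_H − T_C) ⇒ T_C = T_H·(COP_HP − 1)/COP_HP = 295.93 × (18.6 − 1)/18.6 = 280 K.

T_C ≈ 280 K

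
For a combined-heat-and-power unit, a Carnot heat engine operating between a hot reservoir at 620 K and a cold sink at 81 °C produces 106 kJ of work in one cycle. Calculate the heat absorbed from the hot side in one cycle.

T_C = 81 °C → 81 + 273.15 = 354.15 K.
The Carnot efficiency is η = 1 − T_C/T_H = 1 − 354.15/620.00 = 0.4288.
Q_H = W/η = 106/0.4288 = 247 kJ.

Q_H ≈ 247 kJ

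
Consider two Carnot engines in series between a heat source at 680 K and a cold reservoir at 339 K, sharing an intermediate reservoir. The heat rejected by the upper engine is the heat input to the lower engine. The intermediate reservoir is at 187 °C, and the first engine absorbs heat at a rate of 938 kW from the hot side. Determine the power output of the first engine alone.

Ẇ₁ ≈ 303 kW

T_m = 187 °C → 187 + 273.15 = 460.15 K.
First-stage efficiency η₁ = 1 − T_m/T_H = 1 − 460.15/680.00 = 0.3233.
W₁ = η₁·Q_H = 0.3233 × 938 = 303 kW.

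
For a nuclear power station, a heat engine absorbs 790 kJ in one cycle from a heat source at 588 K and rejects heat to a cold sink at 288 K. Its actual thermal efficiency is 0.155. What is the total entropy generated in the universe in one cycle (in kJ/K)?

W = η·Q_H = 0.155 × 790 = 122.5 kJ, so Q_C = Q_H − W = 667.5 kJ.
Reservoir entropy changes: ΔS_H = −Q_H/T_H = −790/588.00 = -1.344 kJ/K and ΔS_C = +Q_C/T_C = 667.5/288.00 = 2.318 kJ/K.
ΔS_univ = −Q_H/T_H + Q_C/T_C = 0.974 kJ/K (> 0, since η = 0.155 < η_Carnot = 0.510).

ΔS_univ ≈ 0.974 kJ/K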